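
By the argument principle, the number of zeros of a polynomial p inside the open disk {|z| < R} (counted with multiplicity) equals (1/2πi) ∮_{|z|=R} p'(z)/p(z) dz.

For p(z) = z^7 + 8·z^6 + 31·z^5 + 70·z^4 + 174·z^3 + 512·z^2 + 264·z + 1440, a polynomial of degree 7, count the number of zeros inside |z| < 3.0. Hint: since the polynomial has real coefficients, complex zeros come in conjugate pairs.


The zeros of p are: (0 + 2i), (0 - 2i), (-3 + 3i), (-3 - 3i), (1 + 2i), (1 - 2i), -4.
Their magnitudes are: 2, 2, 4.243, 4.243, 2.236, 2.236, 4.
Zeros with |z| < R = 3.0: (0 + 2i), (0 - 2i), (1 + 2i), (1 - 2i).
Count = 4.
By the argument principle, (1/2πi) ∮_{|z|=R} p'(z)/p(z) dz equals exactly this count.

Number of zeros inside |z| < 3.0: 4.


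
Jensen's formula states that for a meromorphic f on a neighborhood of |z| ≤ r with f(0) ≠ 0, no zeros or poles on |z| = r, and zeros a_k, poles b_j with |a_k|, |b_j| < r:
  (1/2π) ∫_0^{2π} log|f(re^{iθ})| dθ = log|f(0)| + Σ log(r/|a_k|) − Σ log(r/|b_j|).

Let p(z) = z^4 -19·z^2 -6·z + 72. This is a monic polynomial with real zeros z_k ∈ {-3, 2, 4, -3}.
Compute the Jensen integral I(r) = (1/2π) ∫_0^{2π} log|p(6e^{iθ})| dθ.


Zeros: -3, -3, 2, 4; r = 6.
Inside |z| < r: -3, -3, 2, 4. Outside (|z| ≥ r): ∅.
p(0) = 72, so log|p(0)| = log(72) = 4.2767.
Apply Jensen: I(r) = log|p(0)| + Σ_k log(r/|z_k|), summed over zeros inside |z| < r.
  log(r/|z_k|) for z_k = -3: log(6/3) = 0.6931
  log(r/|z_k|) for z_k = 2: log(6/2) = 1.0986
  log(r/|z_k|) for z_k = 4: log(6/4) = 0.4055
  log(r/|z_k|) for z_k = -3: log(6/3) = 0.6931
Sum over inside zeros: 2.8904.
I(r) = log|p(0)| + (inside sum) = 4.2767 + 2.8904 = 7.1670.
Closed form (all zeros inside, monic): I(r) = n·log(r) = 4·log(6) = 7.1670. ✓

I(r) ≈ 7.1670.


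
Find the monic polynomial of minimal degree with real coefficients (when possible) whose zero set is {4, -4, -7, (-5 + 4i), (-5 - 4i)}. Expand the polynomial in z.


The polynomial is p(z) = ∏_{α ∈ S} (z − α), where S = {4, -4, -7, (-5 + 4i), (-5 - 4i)}.
Expanding the product yields: p(z) = z^5 + 17·z^4 + 95·z^3 + 15·z^2 -1776·z -4592.
Note conjugate pairs combine to real quadratics: (z − (-5+4i))(z − (-5−4i)) = z² + 10z + 41.
The resulting polynomial has degree 5 and real coefficients as required.

p(z) = z^5 + 17·z^4 + 95·z^3 + 15·z^2 -1776·z -4592.


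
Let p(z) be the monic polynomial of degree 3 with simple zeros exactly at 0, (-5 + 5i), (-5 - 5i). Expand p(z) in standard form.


The polynomial is p(z) = ∏_{α ∈ S} (z − α), where S = {0, (-5 + 5i), (-5 - 5i)}.
Expanding the product yields: p(z) = z^3 + 10·z^2 + 50·z.
Note conjugate pairs combine to real quadratics: (z − (-5+5i))(z − (-5−5i)) = z² + 10z + 50.
The resulting polynomial has degree 3 and real coefficients as required.

p(z) = z^3 + 10·z^2 + 50·z.


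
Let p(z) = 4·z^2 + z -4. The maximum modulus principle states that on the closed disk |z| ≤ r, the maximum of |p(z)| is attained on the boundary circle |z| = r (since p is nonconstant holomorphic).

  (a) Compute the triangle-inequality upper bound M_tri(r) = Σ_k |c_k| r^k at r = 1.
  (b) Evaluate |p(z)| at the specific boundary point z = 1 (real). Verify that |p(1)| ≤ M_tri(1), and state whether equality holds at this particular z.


Coefficients: c_0 = -4, c_1 = 1, c_2 = 4. Radius r = 1.
Part (a). Triangle bound: M_tri(r) = Σ_k |c_k| r^k
  = |-4|·1^0 + |1|·1^1 + |4|·1^2
  = 4 + 1 + 4 = 9.
This bounds M(r) := max_{|z|=r} |p(z)| from above; equality holds iff all terms c_k z^k can be made to align in phase at a single z on |z|=r.
Part (b). At z = 1 (real, on the circle |z| = r):
  p(1) = (-4)·1^0 + (1)·1^1 + (4)·1^2 = 1.
  |p(1)| = 1.
Check: |p(1)| = 1 ≤ 9 = M_tri(1). ✓ Equality does not hold at z = 1 (the coefficients have mixed signs, so the terms do not all align in phase there).

M_tri(1) = 9; |p(1)| = 1; equality at z=1: no.


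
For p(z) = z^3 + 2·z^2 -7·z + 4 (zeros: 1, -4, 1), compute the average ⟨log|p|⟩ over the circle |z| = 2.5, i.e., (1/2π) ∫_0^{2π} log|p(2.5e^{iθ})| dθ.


Zeros: -4, 1, 1; r = 2.5.
Inside |z| < r: 1, 1. Outside (|z| ≥ r): -4.
p(0) = 4, so log|p(0)| = log(4) = 1.3863.
Apply Jensen: I(r) = log|p(0)| + Σ_k log(r/|z_k|), summed over zeros inside |z| < r.
  log(r/|z_k|) for z_k = 1: log(2.5/1) = 0.9163
  log(r/|z_k|) for z_k = 1: log(2.5/1) = 0.9163
  Outside zeros (-4) contribute nothing to the Jensen sum.
Sum over inside zeros: 1.8326.
I(r) = log|p(0)| + (inside sum) = 1.3863 + 1.8326 = 3.2189.
Note: since some zeros are outside |z| ≤ r, the simplified n·log(r) form does NOT apply — only the inside zeros contribute.

I(r) ≈ 3.2189.


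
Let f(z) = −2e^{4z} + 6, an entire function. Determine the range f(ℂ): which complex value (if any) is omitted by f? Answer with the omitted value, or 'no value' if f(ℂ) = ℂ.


Little Picard bounds the complement of f(ℂ) to at most one point.
e^{4z} is never zero on ℂ, so -2·e^{4z} takes every value in ℂ ∖ {0}. Adding 6 shifts the range to ℂ ∖ {6}. Thus f omits exactly the value 6.

Omitted value: 6.


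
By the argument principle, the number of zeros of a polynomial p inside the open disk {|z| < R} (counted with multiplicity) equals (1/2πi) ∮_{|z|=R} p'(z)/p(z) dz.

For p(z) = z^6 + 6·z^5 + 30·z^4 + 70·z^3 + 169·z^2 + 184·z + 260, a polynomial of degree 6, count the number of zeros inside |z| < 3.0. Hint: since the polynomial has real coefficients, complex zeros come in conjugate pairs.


The zeros of p are: (0 + 2i), (0 - 2i), (-1 + 2i), (-1 - 2i), (-2 + 3i), (-2 - 3i).
Their magnitudes are: 2, 2, 2.236, 2.236, 3.606, 3.606.
Zeros with |z| < R = 3.0: (0 + 2i), (0 - 2i), (-1 + 2i), (-1 - 2i).
Count = 4.
By the argument principle, (1/2πi) ∮_{|z|=R} p'(z)/p(z) dz equals exactly this count.

Number of zeros inside |z| < 3.0: 4.


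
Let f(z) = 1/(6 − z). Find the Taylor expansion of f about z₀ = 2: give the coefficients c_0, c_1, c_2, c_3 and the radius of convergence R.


Let w = z − z₀, so z = z₀ + w.
Then 6 − z = 6 − (z₀ + w) = (6 − z₀) − w = 4 − w.
f(z) = 1/(4 − w) = (1/(4)) · 1/(1 − w/(4)) = Σ_{n≥0} w^n / (4)^(n+1).
So c_n = 1/(4)^(n+1):
  c_0 = 1/(4)^1 = 1/4.
  c_1 = 1/(4)^2 = 1/16.
  c_2 = 1/(4)^3 = 1/64.
  c_3 = 1/(4)^4 = 1/256.
The series is valid for |w/d| < 1, i.e. |z − z₀| < |d|.
Radius of convergence: R = |6 − z₀| = |4| = 4 (distance from z₀ to the singularity z = 6).

c_0 = 1/4, c_1 = 1/16, c_2 = 1/64, c_3 = 1/256; R = 4.


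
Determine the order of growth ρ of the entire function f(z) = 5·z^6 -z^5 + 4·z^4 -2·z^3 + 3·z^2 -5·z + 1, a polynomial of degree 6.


|f(z)| ≤ Σ|c_k|·r^k = O(r^6) as r → ∞. Polynomial growth is O(e^{r^ε}) for every ε > 0 (since r^6/e^{r^ε} → 0), so ρ ≤ ε for all ε > 0, i.e. ρ = 0. Every nonconstant polynomial has order 0.
Therefore ρ = 0.

Order ρ = 0.


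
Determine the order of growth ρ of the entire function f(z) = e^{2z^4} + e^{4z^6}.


Each summand is entire of order 4 and 6 respectively (as in the single-exponential case). The order of a sum is at most the max of the orders, so ρ ≤ 6. For the lower bound: on |z|=r choose arg z so that 4z^6 is real positive; then |e^{4z^6}| = e^{4r^6} while |e^{2z^4}| ≤ e^{2r^4} = o(e^{4r^6}). So |f| ≥ e^{4r^6}(1 − o(1)) and ρ ≥ 6. Hence ρ = max(4, 6) = 6.
Therefore ρ = 6.

Order ρ = 6.


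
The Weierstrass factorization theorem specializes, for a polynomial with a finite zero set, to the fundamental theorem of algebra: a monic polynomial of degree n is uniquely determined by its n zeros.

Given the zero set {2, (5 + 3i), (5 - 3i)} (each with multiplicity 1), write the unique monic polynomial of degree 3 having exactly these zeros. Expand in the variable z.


The polynomial is p(z) = ∏_{α ∈ S} (z − α), where S = {2, (5 + 3i), (5 - 3i)}.
Expanding the product yields: p(z) = z^3 -12·z^2 + 54·z -68.
Note conjugate pairs combine to real quadratics: (z − (5+3i))(z − (5−3i)) = z² − 10z + 34.
The resulting polynomial has degree 3 and real coefficients as required.

p(z) = z^3 -12·z^2 + 54·z -68.


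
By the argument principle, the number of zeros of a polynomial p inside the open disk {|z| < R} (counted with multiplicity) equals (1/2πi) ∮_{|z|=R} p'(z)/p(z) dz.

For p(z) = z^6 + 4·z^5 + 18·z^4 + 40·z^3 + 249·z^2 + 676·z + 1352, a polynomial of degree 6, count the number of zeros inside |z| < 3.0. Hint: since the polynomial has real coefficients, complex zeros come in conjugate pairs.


The zeros of p are: (2 + 3i), (2 - 3i), (-2 + 2i), (-2 - 2i), (-2 + 3i), (-2 - 3i).
Their magnitudes are: 3.606, 3.606, 2.828, 2.828, 3.606, 3.606.
Zeros with |z| < R = 3.0: (-2 + 2i), (-2 - 2i).
Count = 2.
By the argument principle, (1/2πi) ∮_{|z|=R} p'(z)/p(z) dz equals exactly this count.

Number of zeros inside |z| < 3.0: 2.


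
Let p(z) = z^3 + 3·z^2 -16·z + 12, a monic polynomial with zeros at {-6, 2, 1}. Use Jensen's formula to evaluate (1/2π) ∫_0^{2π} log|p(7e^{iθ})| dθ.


Zeros: -6, 1, 2; r = 7.
Inside |z| < r: -6, 1, 2. Outside (|z| ≥ r): ∅.
p(0) = 12, so log|p(0)| = log(12) = 2.4849.
Apply Jensen: I(r) = log|p(0)| + Σ_k log(r/|z_k|), summed over zeros inside |z| < r.
  log(r/|z_k|) for z_k = -6: log(7/6) = 0.1542
  log(r/|z_k|) for z_k = 2: log(7/2) = 1.2528
  log(r/|z_k|) for z_k = 1: log(7/1) = 1.9459
Sum over inside zeros: 3.3528.
I(r) = log|p(0)| + (inside sum) = 2.4849 + 3.3528 = 5.8377.
Closed form (all zeros inside, monic): I(r) = n·log(r) = 3·log(7) = 5.8377. ✓

I(r) ≈ 5.8377.


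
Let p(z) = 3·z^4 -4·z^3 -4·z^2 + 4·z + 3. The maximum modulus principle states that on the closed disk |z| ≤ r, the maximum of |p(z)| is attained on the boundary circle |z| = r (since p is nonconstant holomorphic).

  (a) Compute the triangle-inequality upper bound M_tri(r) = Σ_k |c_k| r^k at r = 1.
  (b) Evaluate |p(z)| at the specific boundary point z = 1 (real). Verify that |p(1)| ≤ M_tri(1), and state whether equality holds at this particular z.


Coefficients: c_0 = 3, c_1 = 4, c_2 = -4, c_3 = -4, c_4 = 3. Radius r = 1.
Part (a). Triangle bound: M_tri(r) = Σ_k |c_k| r^k
  = |3|·1^0 + |4|·1^1 + |-4|·1^2 + |-4|·1^3 + |3|·1^4
  = 3 + 4 + 4 + 4 + 3 = 18.
This bounds M(r) := max_{|z|=r} |p(z)| from above; equality holds iff all terms c_k z^k can be made to align in phase at a single z on |z|=r.
Part (b). At z = 1 (real, on the circle |z| = r):
  p(1) = (3)·1^0 + (4)·1^1 + (-4)·1^2 + (-4)·1^3 + (3)·1^4 = 2.
  |p(1)| = 2.
Check: |p(1)| = 2 ≤ 18 = M_tri(1). ✓ Equality does not hold at z = 1 (the coefficients have mixed signs, so the terms do not all align in phase there).

M_tri(1) = 18; |p(1)| = 2; equality at z=1: no.


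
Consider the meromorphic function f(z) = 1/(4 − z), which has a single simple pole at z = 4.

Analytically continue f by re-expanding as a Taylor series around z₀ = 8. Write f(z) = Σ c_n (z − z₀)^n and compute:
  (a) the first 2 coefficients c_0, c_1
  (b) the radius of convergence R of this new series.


Let w = z − z₀, so z = z₀ + w.
Then 4 − z = 4 − (z₀ + w) = (4 − z₀) − w = -4 − w.
f(z) = 1/(-4 − w) = (1/(-4)) · 1/(1 − w/(-4)) = Σ_{n≥0} w^n / (-4)^(n+1).
So c_n = 1/(-4)^(n+1):
  c_0 = 1/(-4)^1 = -1/4.
  c_1 = 1/(-4)^2 = 1/16.
The series is valid for |w/d| < 1, i.e. |z − z₀| < |d|.
Radius of convergence: R = |4 − z₀| = |-4| = 4 (distance from z₀ to the singularity z = 4).

c_0 = -1/4, c_1 = 1/16; R = 4.


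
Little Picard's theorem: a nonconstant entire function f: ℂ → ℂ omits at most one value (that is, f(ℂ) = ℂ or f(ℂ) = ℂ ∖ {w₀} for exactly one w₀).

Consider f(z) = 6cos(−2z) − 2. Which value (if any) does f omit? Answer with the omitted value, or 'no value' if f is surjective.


Little Picard bounds the complement of f(ℂ) to at most one point.
cos is entire and surjective onto ℂ: for every w ∈ ℂ, cos(ζ) = w has a solution ζ ∈ ℂ (e.g., via the complex inverse arccos). With ζ = −2z this gives z = ζ/(-2). Then 6·cos(−2z) takes every value in 6·ℂ = ℂ, and adding -2 is a bijection of ℂ. So f is surjective and omits no value. (Note: only on the real line is cos bounded by [−1, 1].)

Omitted value: no value.


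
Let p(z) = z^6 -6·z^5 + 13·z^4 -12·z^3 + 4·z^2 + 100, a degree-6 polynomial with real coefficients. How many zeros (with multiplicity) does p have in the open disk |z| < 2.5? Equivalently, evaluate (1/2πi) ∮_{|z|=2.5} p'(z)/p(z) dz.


The zeros of p are: (1 + 2i), (1 - 2i), (-1 + 1i), (-1 - 1i), (3 + 1i), (3 - 1i).
Their magnitudes are: 2.236, 2.236, 1.414, 1.414, 3.162, 3.162.
Zeros with |z| < R = 2.5: (1 + 2i), (1 - 2i), (-1 + 1i), (-1 - 1i).
Count = 4.
By the argument principle, (1/2πi) ∮_{|z|=R} p'(z)/p(z) dz equals exactly this count.

Number of zeros inside |z| < 2.5: 4.


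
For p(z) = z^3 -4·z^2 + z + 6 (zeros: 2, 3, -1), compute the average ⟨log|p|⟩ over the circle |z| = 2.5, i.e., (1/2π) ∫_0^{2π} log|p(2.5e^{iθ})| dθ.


Zeros: -1, 2, 3; r = 2.5.
Inside |z| < r: -1, 2. Outside (|z| ≥ r): 3.
p(0) = 6, so log|p(0)| = log(6) = 1.7918.
Apply Jensen: I(r) = log|p(0)| + Σ_k log(r/|z_k|), summed over zeros inside |z| < r.
  log(r/|z_k|) for z_k = 2: log(2.5/2) = 0.2231
  log(r/|z_k|) for z_k = -1: log(2.5/1) = 0.9163
  Outside zeros (3) contribute nothing to the Jensen sum.
Sum over inside zeros: 1.1394.
I(r) = log|p(0)| + (inside sum) = 1.7918 + 1.1394 = 2.9312.
Note: since some zeros are outside |z| ≤ r, the simplified n·log(r) form does NOT apply — only the inside zeros contribute.

I(r) ≈ 2.9312.


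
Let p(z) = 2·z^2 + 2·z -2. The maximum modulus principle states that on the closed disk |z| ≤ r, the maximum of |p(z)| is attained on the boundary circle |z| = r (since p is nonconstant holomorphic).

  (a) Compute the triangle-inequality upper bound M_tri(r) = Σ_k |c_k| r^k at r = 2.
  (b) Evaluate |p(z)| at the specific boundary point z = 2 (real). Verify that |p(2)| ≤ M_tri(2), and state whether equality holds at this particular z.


Coefficients: c_0 = -2, c_1 = 2, c_2 = 2. Radius r = 2.
Part (a). Triangle bound: M_tri(r) = Σ_k |c_k| r^k
  = |-2|·2^0 + |2|·2^1 + |2|·2^2
  = 2 + 4 + 8 = 14.
This bounds M(r) := max_{|z|=r} |p(z)| from above; equality holds iff all terms c_k z^k can be made to align in phase at a single z on |z|=r.
Part (b). At z = 2 (real, on the circle |z| = r):
  p(2) = (-2)·2^0 + (2)·2^1 + (2)·2^2 = 10.
  |p(2)| = 10.
Check: |p(2)| = 10 ≤ 14 = M_tri(2). ✓ Equality does not hold at z = 2 (the coefficients have mixed signs, so the terms do not all align in phase there).

M_tri(2) = 14; |p(2)| = 10; equality at z=2: no.


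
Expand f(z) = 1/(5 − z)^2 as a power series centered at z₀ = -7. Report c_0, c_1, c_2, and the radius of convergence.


Let w = z − z₀, so z = z₀ + w.
Then 5 − z = 5 − (z₀ + w) = (5 − z₀) − w = 12 − w.
f(z) = 1/(12 − w)^2 = (1/(12)^2) · (1 − w/(12))^{−2}.
By the binomial series (1−u)^{−2} = Σ_{n≥0} C(n+1, 1) u^n for |u|<1, with u = w/(12):
  c_n = C(n+1, 1) / (12)^(n+2).
  c_0 = 1/(12)^2 = 1/144.
  c_1 = 2/(12)^3 = 1/864.
  c_2 = 3/(12)^4 = 1/6912.
The series is valid for |w/d| < 1, i.e. |z − z₀| < |d|.
Radius of convergence: R = |5 − z₀| = |12| = 12 (distance from z₀ to the singularity z = 5).

c_0 = 1/144, c_1 = 1/864, c_2 = 1/6912; R = 12.


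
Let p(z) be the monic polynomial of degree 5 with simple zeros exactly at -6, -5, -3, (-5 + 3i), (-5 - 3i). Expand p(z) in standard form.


The polynomial is p(z) = ∏_{α ∈ S} (z − α), where S = {-6, -5, -3, (-5 + 3i), (-5 - 3i)}.
Expanding the product yields: p(z) = z^5 + 24·z^4 + 237·z^3 + 1196·z^2 + 3042·z + 3060.
Note conjugate pairs combine to real quadratics: (z − (-5+3i))(z − (-5−3i)) = z² + 10z + 34.
The resulting polynomial has degree 5 and real coefficients as required.

p(z) = z^5 + 24·z^4 + 237·z^3 + 1196·z^2 + 3042·z + 3060.


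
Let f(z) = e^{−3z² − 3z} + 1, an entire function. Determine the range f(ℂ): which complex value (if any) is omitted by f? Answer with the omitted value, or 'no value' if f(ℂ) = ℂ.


Little Picard bounds the complement of f(ℂ) to at most one point.
The exponent g(z) = −3z² − 3z is a nonconstant polynomial, hence surjective onto ℂ. So e^{g(z)} takes every value in {e^w : w ∈ ℂ} = ℂ ∖ {0}. Adding 1 shifts the range to ℂ ∖ {1}. f omits exactly 1.

Omitted value: 1.


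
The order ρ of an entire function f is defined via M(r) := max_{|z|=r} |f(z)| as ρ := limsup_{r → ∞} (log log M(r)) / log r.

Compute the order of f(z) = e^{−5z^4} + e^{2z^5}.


Each summand is entire of order 4 and 5 respectively (as in the single-exponential case). The order of a sum is at most the max of the orders, so ρ ≤ 5. For the lower bound: on |z|=r choose arg z so that 2z^5 is real positive; then |e^{2z^5}| = e^{2r^5} while |e^{-5z^4}| ≤ e^{5r^4} = o(e^{2r^5}). So |f| ≥ e^{2r^5}(1 − o(1)) and ρ ≥ 5. Hence ρ = max(4, 5) = 5.
Therefore ρ = 5.

Order ρ = 5.


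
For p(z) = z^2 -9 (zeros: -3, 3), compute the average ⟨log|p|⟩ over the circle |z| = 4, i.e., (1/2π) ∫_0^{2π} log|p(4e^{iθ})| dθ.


Zeros: -3, 3; r = 4.
Inside |z| < r: -3, 3. Outside (|z| ≥ r): ∅.
p(0) = -9, so log|p(0)| = log(9) = 2.1972.
Apply Jensen: I(r) = log|p(0)| + Σ_k log(r/|z_k|), summed over zeros inside |z| < r.
  log(r/|z_k|) for z_k = -3: log(4/3) = 0.2877
  log(r/|z_k|) for z_k = 3: log(4/3) = 0.2877
Sum over inside zeros: 0.5754.
I(r) = log|p(0)| + (inside sum) = 2.1972 + 0.5754 = 2.7726.
Closed form (all zeros inside, monic): I(r) = n·log(r) = 2·log(4) = 2.7726. ✓

I(r) ≈ 2.7726.


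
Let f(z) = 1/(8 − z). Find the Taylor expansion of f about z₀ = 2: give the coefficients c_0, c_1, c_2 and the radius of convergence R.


Let w = z − z₀, so z = z₀ + w.
Then 8 − z = 8 − (z₀ + w) = (8 − z₀) − w = 6 − w.
f(z) = 1/(6 − w) = (1/(6)) · 1/(1 − w/(6)) = Σ_{n≥0} w^n / (6)^(n+1).
So c_n = 1/(6)^(n+1):
  c_0 = 1/(6)^1 = 1/6.
  c_1 = 1/(6)^2 = 1/36.
  c_2 = 1/(6)^3 = 1/216.
The series is valid for |w/d| < 1, i.e. |z − z₀| < |d|.
Radius of convergence: R = |8 − z₀| = |6| = 6 (distance from z₀ to the singularity z = 8).

c_0 = 1/6, c_1 = 1/36, c_2 = 1/216; R = 6.


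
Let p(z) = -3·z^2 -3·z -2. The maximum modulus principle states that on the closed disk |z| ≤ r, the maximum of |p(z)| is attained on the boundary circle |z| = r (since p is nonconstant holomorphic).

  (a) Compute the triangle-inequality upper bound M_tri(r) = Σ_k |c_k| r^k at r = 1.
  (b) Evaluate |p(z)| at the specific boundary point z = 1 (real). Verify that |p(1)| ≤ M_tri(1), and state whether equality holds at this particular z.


Coefficients: c_0 = -2, c_1 = -3, c_2 = -3. Radius r = 1.
Part (a). Triangle bound: M_tri(r) = Σ_k |c_k| r^k
  = |-2|·1^0 + |-3|·1^1 + |-3|·1^2
  = 2 + 3 + 3 = 8.
This bounds M(r) := max_{|z|=r} |p(z)| from above; equality holds iff all terms c_k z^k can be made to align in phase at a single z on |z|=r.
Part (b). At z = 1 (real, on the circle |z| = r):
  p(1) = (-2)·1^0 + (-3)·1^1 + (-3)·1^2 = -8.
  |p(1)| = 8.
Since all nonzero coefficients share the same sign, |p(1)| = 8 = M_tri(1); the triangle bound is attained at z = 1, so in fact M(r) = 8.

M_tri(1) = 8; |p(1)| = 8; equality at z=1: yes.


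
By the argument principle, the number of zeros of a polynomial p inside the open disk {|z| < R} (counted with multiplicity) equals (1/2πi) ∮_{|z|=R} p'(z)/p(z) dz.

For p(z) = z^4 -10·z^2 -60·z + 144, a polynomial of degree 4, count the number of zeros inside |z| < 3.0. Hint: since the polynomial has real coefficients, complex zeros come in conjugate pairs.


The zeros of p are: 4, 2, (-3 + 3i), (-3 - 3i).
Their magnitudes are: 4, 2, 4.243, 4.243.
Zeros with |z| < R = 3.0: 2.
Count = 1.
By the argument principle, (1/2πi) ∮_{|z|=R} p'(z)/p(z) dz equals exactly this count.

Number of zeros inside |z| < 3.0: 1.


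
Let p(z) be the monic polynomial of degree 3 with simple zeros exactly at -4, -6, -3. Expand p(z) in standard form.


The polynomial is p(z) = ∏_{α ∈ S} (z − α), where S = {-4, -6, -3}.
Expanding the product yields: p(z) = z^3 + 13·z^2 + 54·z + 72.
The resulting polynomial has degree 3 and real coefficients as required.

p(z) = z^3 + 13·z^2 + 54·z + 72.


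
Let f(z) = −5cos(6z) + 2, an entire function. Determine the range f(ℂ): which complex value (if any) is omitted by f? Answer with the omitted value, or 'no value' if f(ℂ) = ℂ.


Little Picard bounds the complement of f(ℂ) to at most one point.
cos is entire and surjective onto ℂ: for every w ∈ ℂ, cos(ζ) = w has a solution ζ ∈ ℂ (e.g., via the complex inverse arccos). With ζ = 6z this gives z = ζ/(6). Then -5·cos(6z) takes every value in -5·ℂ = ℂ, and adding 2 is a bijection of ℂ. So f is surjective and omits no value. (Note: only on the real line is cos bounded by [−1, 1].)

Omitted value: no value.


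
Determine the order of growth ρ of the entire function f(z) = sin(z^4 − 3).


Write sin(w) = (e^{iw} ± e^{−iw})/(2 or 2i), so |sin(w)| ≤ e^{|w|}. With w = z^4 − 3, |w| ≤ 1r^4 + 3 on |z|=r, giving M(r) ≤ e^{1r^4 + 3} and ρ ≤ 4. For the lower bound, choose z on |z|=r with 1z^4 purely imaginary of modulus 1r^4; then |sin(z^4 − 3)| grows like e^{1r^4}/2, so ρ ≥ 4. Hence ρ = 4.
Therefore ρ = 4.

Order ρ = 4.


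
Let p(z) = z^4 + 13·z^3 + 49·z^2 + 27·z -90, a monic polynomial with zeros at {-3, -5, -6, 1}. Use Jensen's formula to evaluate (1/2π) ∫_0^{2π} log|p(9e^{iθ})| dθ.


Zeros: -6, -5, -3, 1; r = 9.
Inside |z| < r: -6, -5, -3, 1. Outside (|z| ≥ r): ∅.
p(0) = -90, so log|p(0)| = log(90) = 4.4998.
Apply Jensen: I(r) = log|p(0)| + Σ_k log(r/|z_k|), summed over zeros inside |z| < r.
  log(r/|z_k|) for z_k = -3: log(9/3) = 1.0986
  log(r/|z_k|) for z_k = -5: log(9/5) = 0.5878
  log(r/|z_k|) for z_k = -6: log(9/6) = 0.4055
  log(r/|z_k|) for z_k = 1: log(9/1) = 2.1972
Sum over inside zeros: 4.2891.
I(r) = log|p(0)| + (inside sum) = 4.4998 + 4.2891 = 8.7889.
Closed form (all zeros inside, monic): I(r) = n·log(r) = 4·log(9) = 8.7889. ✓

I(r) ≈ 8.7889.


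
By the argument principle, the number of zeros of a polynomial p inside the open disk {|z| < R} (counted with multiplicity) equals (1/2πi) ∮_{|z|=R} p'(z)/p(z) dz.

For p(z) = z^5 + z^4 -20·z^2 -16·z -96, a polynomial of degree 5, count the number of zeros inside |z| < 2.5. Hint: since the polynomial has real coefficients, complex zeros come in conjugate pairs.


The zeros of p are: 3, (-2 + 2i), (-2 - 2i), (0 + 2i), (0 - 2i).
Their magnitudes are: 3, 2.828, 2.828, 2, 2.
Zeros with |z| < R = 2.5: (0 + 2i), (0 - 2i).
Count = 2.
By the argument principle, (1/2πi) ∮_{|z|=R} p'(z)/p(z) dz equals exactly this count.

Number of zeros inside |z| < 2.5: 2.


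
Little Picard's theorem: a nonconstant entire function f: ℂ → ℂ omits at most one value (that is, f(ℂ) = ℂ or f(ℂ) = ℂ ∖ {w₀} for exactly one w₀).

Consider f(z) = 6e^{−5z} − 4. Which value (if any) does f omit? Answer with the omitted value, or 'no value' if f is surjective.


Little Picard bounds the complement of f(ℂ) to at most one point.
e^{−5z} is never zero on ℂ, so 6·e^{−5z} takes every value in ℂ ∖ {0}. Adding -4 shifts the range to ℂ ∖ {-4}. Thus f omits exactly the value -4.

Omitted value: -4.


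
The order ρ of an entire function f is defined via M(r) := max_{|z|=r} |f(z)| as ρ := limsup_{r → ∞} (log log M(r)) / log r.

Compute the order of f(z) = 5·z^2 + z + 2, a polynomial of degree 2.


|f(z)| ≤ Σ|c_k|·r^k = O(r^2) as r → ∞. Polynomial growth is O(e^{r^ε}) for every ε > 0 (since r^2/e^{r^ε} → 0), so ρ ≤ ε for all ε > 0, i.e. ρ = 0. Every nonconstant polynomial has order 0.
Therefore ρ = 0.

Order ρ = 0.


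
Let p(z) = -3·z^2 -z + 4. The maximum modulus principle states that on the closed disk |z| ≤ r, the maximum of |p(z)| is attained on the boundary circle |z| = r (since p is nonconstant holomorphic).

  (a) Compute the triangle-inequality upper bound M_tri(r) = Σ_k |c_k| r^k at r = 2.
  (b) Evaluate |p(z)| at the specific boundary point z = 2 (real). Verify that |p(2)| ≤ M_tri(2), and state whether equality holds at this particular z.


Coefficients: c_0 = 4, c_1 = -1, c_2 = -3. Radius r = 2.
Part (a). Triangle bound: M_tri(r) = Σ_k |c_k| r^k
  = |4|·2^0 + |-1|·2^1 + |-3|·2^2
  = 4 + 2 + 12 = 18.
This bounds M(r) := max_{|z|=r} |p(z)| from above; equality holds iff all terms c_k z^k can be made to align in phase at a single z on |z|=r.
Part (b). At z = 2 (real, on the circle |z| = r):
  p(2) = (4)·2^0 + (-1)·2^1 + (-3)·2^2 = -10.
  |p(2)| = 10.
Check: |p(2)| = 10 ≤ 18 = M_tri(2). ✓ Equality does not hold at z = 2 (the coefficients have mixed signs, so the terms do not all align in phase there).

M_tri(2) = 18; |p(2)| = 10; equality at z=2: no.


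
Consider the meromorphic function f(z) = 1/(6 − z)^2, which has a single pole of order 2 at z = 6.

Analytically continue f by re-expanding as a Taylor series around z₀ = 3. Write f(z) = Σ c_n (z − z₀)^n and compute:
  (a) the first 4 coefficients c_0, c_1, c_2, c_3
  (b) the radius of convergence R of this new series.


Let w = z − z₀, so z = z₀ + w.
Then 6 − z = 6 − (z₀ + w) = (6 − z₀) − w = 3 − w.
f(z) = 1/(3 − w)^2 = (1/(3)^2) · (1 − w/(3))^{−2}.
By the binomial series (1−u)^{−2} = Σ_{n≥0} C(n+1, 1) u^n for |u|<1, with u = w/(3):
  c_n = C(n+1, 1) / (3)^(n+2).
  c_0 = 1/(3)^2 = 1/9.
  c_1 = 2/(3)^3 = 2/27.
  c_2 = 3/(3)^4 = 1/27.
  c_3 = 4/(3)^5 = 4/243.
The series is valid for |w/d| < 1, i.e. |z − z₀| < |d|.
Radius of convergence: R = |6 − z₀| = |3| = 3 (distance from z₀ to the singularity z = 6).

c_0 = 1/9, c_1 = 2/27, c_2 = 1/27, c_3 = 4/243; R = 3.


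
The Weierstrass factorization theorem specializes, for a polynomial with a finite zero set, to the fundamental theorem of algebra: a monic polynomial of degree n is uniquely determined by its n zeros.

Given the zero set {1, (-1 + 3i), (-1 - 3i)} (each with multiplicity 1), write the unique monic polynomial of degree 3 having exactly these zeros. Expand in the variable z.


The polynomial is p(z) = ∏_{α ∈ S} (z − α), where S = {1, (-1 + 3i), (-1 - 3i)}.
Expanding the product yields: p(z) = z^3 + z^2 + 8·z -10.
Note conjugate pairs combine to real quadratics: (z − (-1+3i))(z − (-1−3i)) = z² + 2z + 10.
The resulting polynomial has degree 3 and real coefficients as required.

p(z) = z^3 + z^2 + 8·z -10.


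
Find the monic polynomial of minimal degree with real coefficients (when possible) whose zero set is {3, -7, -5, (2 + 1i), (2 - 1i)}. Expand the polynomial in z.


The polynomial is p(z) = ∏_{α ∈ S} (z − α), where S = {3, -7, -5, (2 + 1i), (2 - 1i)}.
Expanding the product yields: p(z) = z^5 + 5·z^4 -32·z^3 -56·z^2 + 415·z -525.
Note conjugate pairs combine to real quadratics: (z − (2+1i))(z − (2−1i)) = z² − 4z + 5.
The resulting polynomial has degree 5 and real coefficients as required.

p(z) = z^5 + 5·z^4 -32·z^3 -56·z^2 + 415·z -525.


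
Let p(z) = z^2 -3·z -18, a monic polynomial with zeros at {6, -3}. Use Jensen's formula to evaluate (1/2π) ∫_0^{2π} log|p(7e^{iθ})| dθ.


Zeros: -3, 6; r = 7.
Inside |z| < r: -3, 6. Outside (|z| ≥ r): ∅.
p(0) = -18, so log|p(0)| = log(18) = 2.8904.
Apply Jensen: I(r) = log|p(0)| + Σ_k log(r/|z_k|), summed over zeros inside |z| < r.
  log(r/|z_k|) for z_k = 6: log(7/6) = 0.1542
  log(r/|z_k|) for z_k = -3: log(7/3) = 0.8473
Sum over inside zeros: 1.0014.
I(r) = log|p(0)| + (inside sum) = 2.8904 + 1.0014 = 3.8918.
Closed form (all zeros inside, monic): I(r) = n·log(r) = 2·log(7) = 3.8918. ✓

I(r) ≈ 3.8918.


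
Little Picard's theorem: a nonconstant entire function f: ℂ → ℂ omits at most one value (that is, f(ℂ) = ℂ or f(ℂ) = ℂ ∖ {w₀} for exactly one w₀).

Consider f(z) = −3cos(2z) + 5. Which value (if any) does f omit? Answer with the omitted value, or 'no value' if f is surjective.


Little Picard bounds the complement of f(ℂ) to at most one point.
cos is entire and surjective onto ℂ: for every w ∈ ℂ, cos(ζ) = w has a solution ζ ∈ ℂ (e.g., via the complex inverse arccos). With ζ = 2z this gives z = ζ/(2). Then -3·cos(2z) takes every value in -3·ℂ = ℂ, and adding 5 is a bijection of ℂ. So f is surjective and omits no value. (Note: only on the real line is cos bounded by [−1, 1].)

Omitted value: no value.


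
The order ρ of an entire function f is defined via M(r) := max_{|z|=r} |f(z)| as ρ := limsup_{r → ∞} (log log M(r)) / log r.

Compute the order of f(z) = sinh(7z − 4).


sinh(w) is a linear combination of e^{iw} and e^{−iw} (or e^w, e^{−w} in the hyperbolic case), so |sinh(w)| ≤ e^{|w|}. With w = 7z − 4, |w| ≤ 7|z| + 4 = 7r + 4 on |z| = r, giving M(r) ≤ e^{7r + 4}, so ρ ≤ 1. On a suitable ray (z = it for sin/cos; z = t for sinh/cosh, t real → ∞), |sinh(7z − 4)| grows like e^{7|t|}/2, so ρ ≥ 1. Hence ρ = 1.
Therefore ρ = 1.

Order ρ = 1.


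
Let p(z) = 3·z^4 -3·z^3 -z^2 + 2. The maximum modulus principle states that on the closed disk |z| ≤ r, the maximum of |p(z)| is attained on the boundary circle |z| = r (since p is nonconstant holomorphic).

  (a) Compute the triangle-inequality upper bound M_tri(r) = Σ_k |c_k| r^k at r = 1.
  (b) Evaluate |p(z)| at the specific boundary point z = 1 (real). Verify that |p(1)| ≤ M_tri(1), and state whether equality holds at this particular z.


Coefficients: c_0 = 2, c_1 = 0, c_2 = -1, c_3 = -3, c_4 = 3. Radius r = 1.
Part (a). Triangle bound: M_tri(r) = Σ_k |c_k| r^k
  = |2|·1^0 + |0|·1^1 + |-1|·1^2 + |-3|·1^3 + |3|·1^4
  = 2 + 0 + 1 + 3 + 3 = 9.
This bounds M(r) := max_{|z|=r} |p(z)| from above; equality holds iff all terms c_k z^k can be made to align in phase at a single z on |z|=r.
Part (b). At z = 1 (real, on the circle |z| = r):
  p(1) = (2)·1^0 + (0)·1^1 + (-1)·1^2 + (-3)·1^3 + (3)·1^4 = 1.
  |p(1)| = 1.
Check: |p(1)| = 1 ≤ 9 = M_tri(1). ✓ Equality does not hold at z = 1 (the coefficients have mixed signs, so the terms do not all align in phase there).

M_tri(1) = 9; |p(1)| = 1; equality at z=1: no.


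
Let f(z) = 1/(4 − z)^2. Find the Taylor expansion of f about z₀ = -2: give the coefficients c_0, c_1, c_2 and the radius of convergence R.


Let w = z − z₀, so z = z₀ + w.
Then 4 − z = 4 − (z₀ + w) = (4 − z₀) − w = 6 − w.
f(z) = 1/(6 − w)^2 = (1/(6)^2) · (1 − w/(6))^{−2}.
By the binomial series (1−u)^{−2} = Σ_{n≥0} C(n+1, 1) u^n for |u|<1, with u = w/(6):
  c_n = C(n+1, 1) / (6)^(n+2).
  c_0 = 1/(6)^2 = 1/36.
  c_1 = 2/(6)^3 = 1/108.
  c_2 = 3/(6)^4 = 1/432.
The series is valid for |w/d| < 1, i.e. |z − z₀| < |d|.
Radius of convergence: R = |4 − z₀| = |6| = 6 (distance from z₀ to the singularity z = 4).

c_0 = 1/36, c_1 = 1/108, c_2 = 1/432; R = 6.


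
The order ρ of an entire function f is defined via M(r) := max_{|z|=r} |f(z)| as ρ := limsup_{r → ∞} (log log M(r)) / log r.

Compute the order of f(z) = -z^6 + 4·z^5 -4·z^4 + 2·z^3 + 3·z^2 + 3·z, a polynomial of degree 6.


|f(z)| ≤ Σ|c_k|·r^k = O(r^6) as r → ∞. Polynomial growth is O(e^{r^ε}) for every ε > 0 (since r^6/e^{r^ε} → 0), so ρ ≤ ε for all ε > 0, i.e. ρ = 0. Every nonconstant polynomial has order 0.
Therefore ρ = 0.

Order ρ = 0.


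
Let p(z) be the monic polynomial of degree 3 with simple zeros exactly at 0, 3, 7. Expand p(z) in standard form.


The polynomial is p(z) = ∏_{α ∈ S} (z − α), where S = {0, 3, 7}.
Expanding the product yields: p(z) = z^3 -10·z^2 + 21·z.
The resulting polynomial has degree 3 and real coefficients as required.

p(z) = z^3 -10·z^2 + 21·z.


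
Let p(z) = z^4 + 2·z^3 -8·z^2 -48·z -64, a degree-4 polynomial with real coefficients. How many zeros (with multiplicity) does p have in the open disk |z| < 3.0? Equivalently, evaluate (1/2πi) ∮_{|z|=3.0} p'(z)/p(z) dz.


The zeros of p are: 4, (-2 + 2i), (-2 - 2i), -2.
Their magnitudes are: 4, 2.828, 2.828, 2.
Zeros with |z| < R = 3.0: (-2 + 2i), (-2 - 2i), -2.
Count = 3.
By the argument principle, (1/2πi) ∮_{|z|=R} p'(z)/p(z) dz equals exactly this count.

Number of zeros inside |z| < 3.0: 3.


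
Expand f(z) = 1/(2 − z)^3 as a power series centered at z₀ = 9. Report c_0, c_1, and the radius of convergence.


Let w = z − z₀, so z = z₀ + w.
Then 2 − z = 2 − (z₀ + w) = (2 − z₀) − w = -7 − w.
f(z) = 1/(-7 − w)^3 = (1/(-7)^3) · (1 − w/(-7))^{−3}.
By the binomial series (1−u)^{−3} = Σ_{n≥0} C(n+2, 2) u^n for |u|<1, with u = w/(-7):
  c_n = C(n+2, 2) / (-7)^(n+3).
  c_0 = 1/(-7)^3 = -1/343.
  c_1 = 3/(-7)^4 = 3/2401.
The series is valid for |w/d| < 1, i.e. |z − z₀| < |d|.
Radius of convergence: R = |2 − z₀| = |-7| = 7 (distance from z₀ to the singularity z = 2).

c_0 = -1/343, c_1 = 3/2401; R = 7.


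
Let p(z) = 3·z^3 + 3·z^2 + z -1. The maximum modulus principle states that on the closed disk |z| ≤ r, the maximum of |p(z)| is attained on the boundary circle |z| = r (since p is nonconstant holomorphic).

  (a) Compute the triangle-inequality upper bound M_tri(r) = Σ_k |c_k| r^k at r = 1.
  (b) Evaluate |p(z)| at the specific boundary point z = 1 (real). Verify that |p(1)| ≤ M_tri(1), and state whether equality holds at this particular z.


Coefficients: c_0 = -1, c_1 = 1, c_2 = 3, c_3 = 3. Radius r = 1.
Part (a). Triangle bound: M_tri(r) = Σ_k |c_k| r^k
  = |-1|·1^0 + |1|·1^1 + |3|·1^2 + |3|·1^3
  = 1 + 1 + 3 + 3 = 8.
This bounds M(r) := max_{|z|=r} |p(z)| from above; equality holds iff all terms c_k z^k can be made to align in phase at a single z on |z|=r.
Part (b). At z = 1 (real, on the circle |z| = r):
  p(1) = (-1)·1^0 + (1)·1^1 + (3)·1^2 + (3)·1^3 = 6.
  |p(1)| = 6.
Check: |p(1)| = 6 ≤ 8 = M_tri(1). ✓ Equality does not hold at z = 1 (the coefficients have mixed signs, so the terms do not all align in phase there).

M_tri(1) = 8; |p(1)| = 6; equality at z=1: no.


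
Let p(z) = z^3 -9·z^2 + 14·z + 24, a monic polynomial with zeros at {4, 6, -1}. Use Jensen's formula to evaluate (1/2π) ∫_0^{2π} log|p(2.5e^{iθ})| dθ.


Zeros: -1, 4, 6; r = 2.5.
Inside |z| < r: -1. Outside (|z| ≥ r): 4, 6.
p(0) = 24, so log|p(0)| = log(24) = 3.1781.
Apply Jensen: I(r) = log|p(0)| + Σ_k log(r/|z_k|), summed over zeros inside |z| < r.
  log(r/|z_k|) for z_k = -1: log(2.5/1) = 0.9163
  Outside zeros (4, 6) contribute nothing to the Jensen sum.
Sum over inside zeros: 0.9163.
I(r) = log|p(0)| + (inside sum) = 3.1781 + 0.9163 = 4.0943.
Note: since some zeros are outside |z| ≤ r, the simplified n·log(r) form does NOT apply — only the inside zeros contribute.

I(r) ≈ 4.0943.


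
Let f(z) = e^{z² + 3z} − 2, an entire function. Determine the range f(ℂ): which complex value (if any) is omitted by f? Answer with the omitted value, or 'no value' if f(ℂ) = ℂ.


Little Picard bounds the complement of f(ℂ) to at most one point.
The exponent g(z) = z² + 3z is a nonconstant polynomial, hence surjective onto ℂ. So e^{g(z)} takes every value in {e^w : w ∈ ℂ} = ℂ ∖ {0}. Adding -2 shifts the range to ℂ ∖ {-2}. f omits exactly -2.

Omitted value: -2.


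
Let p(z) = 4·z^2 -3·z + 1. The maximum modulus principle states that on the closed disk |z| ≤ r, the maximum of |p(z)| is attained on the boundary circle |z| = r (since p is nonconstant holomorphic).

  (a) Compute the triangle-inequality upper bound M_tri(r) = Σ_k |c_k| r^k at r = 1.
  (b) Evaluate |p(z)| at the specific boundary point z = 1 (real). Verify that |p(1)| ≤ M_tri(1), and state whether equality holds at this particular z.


Coefficients: c_0 = 1, c_1 = -3, c_2 = 4. Radius r = 1.
Part (a). Triangle bound: M_tri(r) = Σ_k |c_k| r^k
  = |1|·1^0 + |-3|·1^1 + |4|·1^2
  = 1 + 3 + 4 = 8.
This bounds M(r) := max_{|z|=r} |p(z)| from above; equality holds iff all terms c_k z^k can be made to align in phase at a single z on |z|=r.
Part (b). At z = 1 (real, on the circle |z| = r):
  p(1) = (1)·1^0 + (-3)·1^1 + (4)·1^2 = 2.
  |p(1)| = 2.
Check: |p(1)| = 2 ≤ 8 = M_tri(1). ✓ Equality does not hold at z = 1 (the coefficients have mixed signs, so the terms do not all align in phase there).

M_tri(1) = 8; |p(1)| = 2; equality at z=1: no.


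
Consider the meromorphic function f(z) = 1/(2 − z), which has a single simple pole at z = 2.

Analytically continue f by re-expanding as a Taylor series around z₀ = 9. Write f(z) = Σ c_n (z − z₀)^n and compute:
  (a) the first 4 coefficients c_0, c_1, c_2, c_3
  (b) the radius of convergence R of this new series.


Let w = z − z₀, so z = z₀ + w.
Then 2 − z = 2 − (z₀ + w) = (2 − z₀) − w = -7 − w.
f(z) = 1/(-7 − w) = (1/(-7)) · 1/(1 − w/(-7)) = Σ_{n≥0} w^n / (-7)^(n+1).
So c_n = 1/(-7)^(n+1):
  c_0 = 1/(-7)^1 = -1/7.
  c_1 = 1/(-7)^2 = 1/49.
  c_2 = 1/(-7)^3 = -1/343.
  c_3 = 1/(-7)^4 = 1/2401.
The series is valid for |w/d| < 1, i.e. |z − z₀| < |d|.
Radius of convergence: R = |2 − z₀| = |-7| = 7 (distance from z₀ to the singularity z = 2).

c_0 = -1/7, c_1 = 1/49, c_2 = -1/343, c_3 = 1/2401; R = 7.


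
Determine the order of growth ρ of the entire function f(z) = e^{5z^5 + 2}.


|e^{5z^5 + 2}| = e^{Re(5·z^5) + 2} ≤ e^{5|z|^5 + 2} = e^{5r^5 + 2} on |z| = r, so ρ ≤ 5. Choosing z on |z|=r so that 5·z^5 is real positive (always possible by picking arg z appropriately) gives |f(z)| = e^{5r^5 + 2}, matching the bound. The additive constant 2 does not affect log log M(r) ~ 5·log r. Hence ρ = 5.
Therefore ρ = 5.

Order ρ = 5.


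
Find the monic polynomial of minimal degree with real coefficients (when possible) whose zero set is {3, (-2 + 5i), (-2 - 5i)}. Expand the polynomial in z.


The polynomial is p(z) = ∏_{α ∈ S} (z − α), where S = {3, (-2 + 5i), (-2 - 5i)}.
Expanding the product yields: p(z) = z^3 + z^2 + 17·z -87.
Note conjugate pairs combine to real quadratics: (z − (-2+5i))(z − (-2−5i)) = z² + 4z + 29.
The resulting polynomial has degree 3 and real coefficients as required.

p(z) = z^3 + z^2 + 17·z -87.


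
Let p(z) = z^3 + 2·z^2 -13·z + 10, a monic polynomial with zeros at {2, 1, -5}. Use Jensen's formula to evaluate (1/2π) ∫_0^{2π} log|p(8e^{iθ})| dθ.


Zeros: -5, 1, 2; r = 8.
Inside |z| < r: -5, 1, 2. Outside (|z| ≥ r): ∅.
p(0) = 10, so log|p(0)| = log(10) = 2.3026.
Apply Jensen: I(r) = log|p(0)| + Σ_k log(r/|z_k|), summed over zeros inside |z| < r.
  log(r/|z_k|) for z_k = 2: log(8/2) = 1.3863
  log(r/|z_k|) for z_k = 1: log(8/1) = 2.0794
  log(r/|z_k|) for z_k = -5: log(8/5) = 0.4700
Sum over inside zeros: 3.9357.
I(r) = log|p(0)| + (inside sum) = 2.3026 + 3.9357 = 6.2383.
Closed form (all zeros inside, monic): I(r) = n·log(r) = 3·log(8) = 6.2383. ✓

I(r) ≈ 6.2383.


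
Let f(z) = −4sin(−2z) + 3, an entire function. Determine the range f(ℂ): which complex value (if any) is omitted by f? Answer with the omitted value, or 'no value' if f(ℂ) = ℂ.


Little Picard bounds the complement of f(ℂ) to at most one point.
sin is entire and surjective onto ℂ: for every w ∈ ℂ, sin(ζ) = w has a solution ζ ∈ ℂ (e.g., via the complex inverse arcsin). With ζ = −2z this gives z = ζ/(-2). Then -4·sin(−2z) takes every value in -4·ℂ = ℂ, and adding 3 is a bijection of ℂ. So f is surjective and omits no value. (Note: only on the real line is sin bounded by [−1, 1].)

Omitted value: no value.


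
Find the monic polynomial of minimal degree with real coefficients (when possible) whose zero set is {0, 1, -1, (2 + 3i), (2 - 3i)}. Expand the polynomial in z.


The polynomial is p(z) = ∏_{α ∈ S} (z − α), where S = {0, 1, -1, (2 + 3i), (2 - 3i)}.
Expanding the product yields: p(z) = z^5 -4·z^4 + 12·z^3 + 4·z^2 -13·z.
Note conjugate pairs combine to real quadratics: (z − (2+3i))(z − (2−3i)) = z² − 4z + 13.
The resulting polynomial has degree 5 and real coefficients as required.

p(z) = z^5 -4·z^4 + 12·z^3 + 4·z^2 -13·z.
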